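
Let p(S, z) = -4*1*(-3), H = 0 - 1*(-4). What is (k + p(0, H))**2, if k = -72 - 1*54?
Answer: 12996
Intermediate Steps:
H = 4 (H = 0 + 4 = 4)
p(S, z) = 12 (p(S, z) = -4*(-3) = 12)
k = -126 (k = -72 - 54 = -126)
(k + p(0, H))**2 = (-126 + 12)**2 = (-114)**2 = 12996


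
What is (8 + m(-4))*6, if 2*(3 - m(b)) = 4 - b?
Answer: 42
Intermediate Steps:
m(b) = 1 + b/2 (m(b) = 3 - (4 - b)/2 = 3 + (-2 + b/2) = 1 + b/2)
(8 + m(-4))*6 = (8 + (1 + (½)*(-4)))*6 = (8 + (1 - 2))*6 = (8 - 1)*6 = 7*6 = 42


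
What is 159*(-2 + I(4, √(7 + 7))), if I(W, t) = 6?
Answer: 636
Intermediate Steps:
159*(-2 + I(4, √(7 + 7))) = 159*(-2 + 6) = 159*4 = 636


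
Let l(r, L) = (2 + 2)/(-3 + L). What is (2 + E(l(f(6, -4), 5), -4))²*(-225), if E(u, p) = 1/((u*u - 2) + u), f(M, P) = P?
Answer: -18225/16 ≈ -1139.1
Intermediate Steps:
l(r, L) = 4/(-3 + L)
E(u, p) = 1/(-2 + u + u²) (E(u, p) = 1/((u² - 2) + u) = 1/((-2 + u²) + u) = 1/(-2 + u + u²))
(2 + E(l(f(6, -4), 5), -4))²*(-225) = (2 + 1/(-2 + 4/(-3 + 5) + (4/(-3 + 5))²))²*(-225) = (2 + 1/(-2 + 4/2 + (4/2)²))²*(-225) = (2 + 1/(-2 + 4*(½) + (4*(½))²))²*(-225) = (2 + 1/(-2 + 2 + 2²))²*(-225) = (2 + 1/(-2 + 2 + 4))²*(-225) = (2 + 1/4)²*(-225) = (2 + ¼)²*(-225) = (9/4)²*(-225) = (81/16)*(-225) = -18225/16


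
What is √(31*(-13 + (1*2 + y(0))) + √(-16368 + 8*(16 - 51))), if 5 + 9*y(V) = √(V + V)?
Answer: √(-3224 + 18*I*√4162)/3 ≈ 3.3562 + 19.222*I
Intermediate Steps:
y(V) = -5/9 + √2*√V/9 (y(V) = -5/9 + √(V + V)/9 = -5/9 + √(2*V)/9 = -5/9 + (√2*√V)/9 = -5/9 + √2*√V/9)
√(31*(-13 + (1*2 + y(0))) + √(-16368 + 8*(16 - 51))) = √(31*(-13 + (1*2 + (-5/9 + √2*√0/9))) + √(-16368 + 8*(16 - 51))) = √(31*(-13 + (2 + (-5/9 + (⅑)*√2*0))) + √(-16368 + 8*(-35))) = √(31*(-13 + (2 + (-5/9 + 0))) + √(-16368 - 280)) = √(31*(-13 + (2 - 5/9)) + √(-16648)) = √(31*(-13 + 13/9) + 2*I*√4162) = √(31*(-104/9) + 2*I*√4162) = √(-3224/9 + 2*I*√4162)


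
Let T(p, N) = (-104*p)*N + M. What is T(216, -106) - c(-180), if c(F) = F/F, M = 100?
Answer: 2381283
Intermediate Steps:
c(F) = 1
T(p, N) = 100 - 104*N*p (T(p, N) = (-104*p)*N + 100 = -104*N*p + 100 = 100 - 104*N*p)
T(216, -106) - c(-180) = (100 - 104*(-106)*216) - 1*1 = (100 + 2381184) - 1 = 2381284 - 1 = 2381283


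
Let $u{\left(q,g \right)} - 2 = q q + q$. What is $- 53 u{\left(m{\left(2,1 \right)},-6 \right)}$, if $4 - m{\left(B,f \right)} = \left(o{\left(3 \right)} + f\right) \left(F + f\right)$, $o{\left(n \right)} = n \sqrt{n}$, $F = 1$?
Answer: $-6148 + 1590 \sqrt{3} \approx -3394.0$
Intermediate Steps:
$o{\left(n \right)} = n^{\frac{3}{2}}$
$m{\left(B,f \right)} = 4 - \left(1 + f\right) \left(f + 3 \sqrt{3}\right)$ ($m{\left(B,f \right)} = 4 - \left(3^{\frac{3}{2}} + f\right) \left(1 + f\right) = 4 - \left(3 \sqrt{3} + f\right) \left(1 + f\right) = 4 - \left(f + 3 \sqrt{3}\right) \left(1 + f\right) = 4 - \left(1 + f\right) \left(f + 3 \sqrt{3}\right)$)
$u{\left(q,g \right)} = 2 + q + q^{2}$ ($u{\left(q,g \right)} = 2 + \left(q q + q\right) = 2 + \left(q^{2} + q\right) = 2 + \left(q + q^{2}\right) = 2 + q + q^{2}$)
$- 53 u{\left(m{\left(2,1 \right)},-6 \right)} = - 53 \left(2 - \left(-2 + 6 \sqrt{3}\right) + \left(4 - 1 - 1^{2} - 3 \sqrt{3} - 3 \sqrt{3}\right)^{2}\right) = - 53 \left(2 - \left(-2 + 6 \sqrt{3}\right) + \left(4 - 1 - 1 - 3 \sqrt{3} - 3 \sqrt{3}\right)^{2}\right) = - 53 \left(2 + \left(2 - 6 \sqrt{3}\right) + \left(2 - 6 \sqrt{3}\right)^{2}\right) = - 53 \left(4 + \left(2 - 6 \sqrt{3}\right)^{2} - 6 \sqrt{3}\right) = -212 - 53 \left(2 - 6 \sqrt{3}\right)^{2} + 318 \sqrt{3}$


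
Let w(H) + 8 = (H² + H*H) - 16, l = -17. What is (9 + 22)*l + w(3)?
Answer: -533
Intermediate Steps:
w(H) = -24 + 2*H² (w(H) = -8 + ((H² + H*H) - 16) = -8 + ((H² + H²) - 16) = -8 + (2*H² - 16) = -8 + (-16 + 2*H²) = -24 + 2*H²)
(9 + 22)*l + w(3) = (9 + 22)*(-17) + (-24 + 2*3²) = 31*(-17) + (-24 + 2*9) = -527 + (-24 + 18) = -527 - 6 = -533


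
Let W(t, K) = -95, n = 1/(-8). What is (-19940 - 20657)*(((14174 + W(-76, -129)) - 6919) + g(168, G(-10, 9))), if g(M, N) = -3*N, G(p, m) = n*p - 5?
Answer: -1164524945/4 ≈ -2.9113e+8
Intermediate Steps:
n = -⅛ (n = 1*(-⅛) = -⅛ ≈ -0.12500)
G(p, m) = -5 - p/8 (G(p, m) = -p/8 - 5 = -5 - p/8)
(-19940 - 20657)*(((14174 + W(-76, -129)) - 6919) + g(168, G(-10, 9))) = (-19940 - 20657)*(((14174 - 95) - 6919) - 3*(-5 - ⅛*(-10))) = -40597*((14079 - 6919) - 3*(-5 + 5/4)) = -40597*(7160 - 3*(-15/4)) = -40597*(7160 + 45/4) = -40597*28685/4 = -1164524945/4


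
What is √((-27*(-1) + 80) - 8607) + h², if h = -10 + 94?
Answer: 7056 + 10*I*√85 ≈ 7056.0 + 92.195*I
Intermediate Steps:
h = 84
√((-27*(-1) + 80) - 8607) + h² = √((-27*(-1) + 80) - 8607) + 84² = √((27 + 80) - 8607) + 7056 = √(107 - 8607) + 7056 = √(-8500) + 7056 = 10*I*√85 + 7056 = 7056 + 10*I*√85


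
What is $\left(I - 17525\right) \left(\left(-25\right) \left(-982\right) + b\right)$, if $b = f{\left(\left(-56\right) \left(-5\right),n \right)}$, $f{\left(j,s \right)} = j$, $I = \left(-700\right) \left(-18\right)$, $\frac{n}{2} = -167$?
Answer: $-122287750$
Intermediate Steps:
$n = -334$ ($n = 2 \left(-167\right) = -334$)
$I = 12600$
$b = 280$ ($b = \left(-56\right) \left(-5\right) = 280$)
$\left(I - 17525\right) \left(\left(-25\right) \left(-982\right) + b\right) = \left(12600 - 17525\right) \left(\left(-25\right) \left(-982\right) + 280\right) = - 4925 \left(24550 + 280\right) = \left(-4925\right) 24830 = -122287750$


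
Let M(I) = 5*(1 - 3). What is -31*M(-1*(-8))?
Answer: 310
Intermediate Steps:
M(I) = -10 (M(I) = 5*(-2) = -10)
-31*M(-1*(-8)) = -31*(-10) = 310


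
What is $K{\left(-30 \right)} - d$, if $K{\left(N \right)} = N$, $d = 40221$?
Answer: $-40251$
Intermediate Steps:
$K{\left(-30 \right)} - d = -30 - 40221 = -40251$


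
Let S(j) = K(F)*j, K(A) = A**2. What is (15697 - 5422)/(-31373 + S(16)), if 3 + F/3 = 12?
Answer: -10275/19709 ≈ -0.52134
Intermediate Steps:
F = 27 (F = -9 + 3*12 = -9 + 36 = 27)
S(j) = 729*j (S(j) = 27**2*j = 729*j)
(15697 - 5422)/(-31373 + S(16)) = (15697 - 5422)/(-31373 + 729*16) = 10275/(-31373 + 11664) = 10275/(-19709) = 10275*(-1/19709) = -10275/19709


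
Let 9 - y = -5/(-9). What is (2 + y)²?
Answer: 8836/81 ≈ 109.09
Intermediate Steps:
y = 76/9 (y = 9 - (-5)/(-9) = 9 - (-5)*(-1)/9 = 9 - 1*5/9 = 9 - 5/9 = 76/9 ≈ 8.4444)
(2 + y)² = (2 + 76/9)² = (94/9)² = 8836/81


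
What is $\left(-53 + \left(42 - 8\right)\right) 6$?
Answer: $-114$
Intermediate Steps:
$\left(-53 + \left(42 - 8\right)\right) 6 = \left(-53 + 34\right) 6 = \left(-19\right) 6 = -114$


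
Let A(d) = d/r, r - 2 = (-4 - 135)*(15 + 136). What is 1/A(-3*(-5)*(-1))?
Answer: 20987/15 ≈ 1399.1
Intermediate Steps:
r = -20987 (r = 2 + (-4 - 135)*(15 + 136) = 2 - 139*151 = 2 - 20989 = -20987)
A(d) = -d/20987 (A(d) = d/(-20987) = d*(-1/20987) = -d/20987)
1/A(-3*(-5)*(-1)) = 1/(-(-3*(-5))*(-1)/20987) = 1/(-15*(-1)/20987) = 1/(-1/20987*(-15)) = 1/(15/20987) = 20987/15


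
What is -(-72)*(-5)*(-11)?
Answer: 3960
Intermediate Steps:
-(-72)*(-5)*(-11) = -18*20*(-11) = -360*(-11) = 3960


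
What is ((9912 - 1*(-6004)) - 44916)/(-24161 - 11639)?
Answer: 145/179 ≈ 0.81006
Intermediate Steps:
((9912 - 1*(-6004)) - 44916)/(-24161 - 11639) = ((9912 + 6004) - 44916)/(-35800) = (15916 - 44916)*(-1/35800) = -29000*(-1/35800) = 145/179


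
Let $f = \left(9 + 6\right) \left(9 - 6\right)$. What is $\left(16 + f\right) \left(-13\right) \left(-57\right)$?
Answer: $45201$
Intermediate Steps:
$f = 45$ ($f = 15 \cdot 3 = 45$)
$\left(16 + f\right) \left(-13\right) \left(-57\right) = \left(16 + 45\right) \left(-13\right) \left(-57\right) = 61 \left(-13\right) \left(-57\right) = \left(-793\right) \left(-57\right) = 45201$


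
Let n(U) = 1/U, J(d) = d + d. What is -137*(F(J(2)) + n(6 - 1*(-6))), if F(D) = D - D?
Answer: -137/12 ≈ -11.417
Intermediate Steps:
J(d) = 2*d
F(D) = 0
-137*(F(J(2)) + n(6 - 1*(-6))) = -137*(0 + 1/(6 - 1*(-6))) = -137*(0 + 1/(6 + 6)) = -137*(0 + 1/12) = -137*1/12 = -137/12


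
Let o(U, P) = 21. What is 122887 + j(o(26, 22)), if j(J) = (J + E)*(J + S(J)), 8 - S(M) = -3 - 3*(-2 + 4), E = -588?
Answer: 101341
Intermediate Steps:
S(M) = 17 (S(M) = 8 - (-3 - 3*(-2 + 4)) = 8 - (-3 - 3*2) = 8 - (-3 - 6) = 8 - 1*(-9) = 8 + 9 = 17)
j(J) = (-588 + J)*(17 + J) (j(J) = (J - 588)*(J + 17) = (-588 + J)*(17 + J))
122887 + j(o(26, 22)) = 122887 + (-9996 + 21² - 571*21) = 122887 + (-9996 + 441 - 11991) = 122887 - 21546 = 101341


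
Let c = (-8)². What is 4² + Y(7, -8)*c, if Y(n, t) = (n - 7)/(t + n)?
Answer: 16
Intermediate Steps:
Y(n, t) = (-7 + n)/(n + t)
c = 64
4² + Y(7, -8)*c = 4² + ((-7 + 7)/(7 - 8))*64 = 16 + (0/(-1))*64 = 16 - 1*0*64 = 16 + 0*64 = 16 + 0 = 16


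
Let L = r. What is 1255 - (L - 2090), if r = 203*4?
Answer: 2533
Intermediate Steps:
r = 812
L = 812
1255 - (L - 2090) = 1255 - (812 - 2090) = 1255 - 1*(-1278) = 1255 + 1278 = 2533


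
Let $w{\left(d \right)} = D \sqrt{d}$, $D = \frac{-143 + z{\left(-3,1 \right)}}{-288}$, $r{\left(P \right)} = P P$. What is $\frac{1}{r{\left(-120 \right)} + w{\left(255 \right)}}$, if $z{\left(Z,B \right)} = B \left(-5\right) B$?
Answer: $\frac{4976640}{71663592727} - \frac{888 \sqrt{255}}{358317963635} \approx 6.9405 \cdot 10^{-5}$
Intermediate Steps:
$z{\left(Z,B \right)} = - 5 B^{2}$ ($z{\left(Z,B \right)} = - 5 B B = - 5 B^{2}$)
$r{\left(P \right)} = P^{2}$
$D = \frac{37}{72}$ ($D = \frac{-143 - 5 \cdot 1^{2}}{-288} = \left(-143 - 5\right) \left(- \frac{1}{288}\right) = \left(-148\right) \left(- \frac{1}{288}\right) = \frac{37}{72} \approx 0.51389$)
$w{\left(d \right)} = \frac{37 \sqrt{d}}{72}$
$\frac{1}{r{\left(-120 \right)} + w{\left(255 \right)}} = \frac{1}{\left(-120\right)^{2} + \frac{37 \sqrt{255}}{72}} = \frac{1}{14400 + \frac{37 \sqrt{255}}{72}}$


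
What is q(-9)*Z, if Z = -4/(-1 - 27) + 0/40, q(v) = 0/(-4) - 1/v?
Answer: 1/63 ≈ 0.015873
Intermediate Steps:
q(v) = -1/v (q(v) = 0*(-¼) - 1/v = 0 - 1/v = -1/v)
Z = ⅐ (Z = -4/(-28) + 0*(1/40) = -4*(-1/28) + 0 = ⅐ + 0 = ⅐ ≈ 0.14286)
q(-9)*Z = -1/(-9)*(⅐) = -1*(-⅑)*(⅐) = (⅑)*(⅐) = 1/63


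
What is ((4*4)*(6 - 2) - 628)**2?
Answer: 318096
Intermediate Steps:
((4*4)*(6 - 2) - 628)**2 = (16*4 - 628)**2 = (64 - 628)**2 = (-564)**2 = 318096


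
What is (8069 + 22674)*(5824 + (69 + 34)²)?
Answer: 505199719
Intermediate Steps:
(8069 + 22674)*(5824 + (69 + 34)²) = 30743*(5824 + 103²) = 30743*(5824 + 10609) = 30743*16433 = 505199719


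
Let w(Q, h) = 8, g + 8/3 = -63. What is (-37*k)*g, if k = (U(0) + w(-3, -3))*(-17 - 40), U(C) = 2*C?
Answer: -1107928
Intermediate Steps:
g = -197/3 (g = -8/3 - 63 = -197/3 ≈ -65.667)
k = -456 (k = (2*0 + 8)*(-17 - 40) = (0 + 8)*(-57) = 8*(-57) = -456)
(-37*k)*g = -37*(-456)*(-197/3) = 16872*(-197/3) = -1107928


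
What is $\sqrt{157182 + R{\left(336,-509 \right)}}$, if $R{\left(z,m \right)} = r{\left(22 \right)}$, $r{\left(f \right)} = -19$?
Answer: $\sqrt{157163} \approx 396.44$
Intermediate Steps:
$R{\left(z,m \right)} = -19$
$\sqrt{157182 + R{\left(336,-509 \right)}} = \sqrt{157182 - 19} = \sqrt{157163}$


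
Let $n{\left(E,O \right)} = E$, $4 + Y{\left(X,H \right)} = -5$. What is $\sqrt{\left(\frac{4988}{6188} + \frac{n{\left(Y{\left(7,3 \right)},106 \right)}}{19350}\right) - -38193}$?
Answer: $\frac{\sqrt{16900924900649426}}{665210} \approx 195.43$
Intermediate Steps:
$Y{\left(X,H \right)} = -9$ ($Y{\left(X,H \right)} = -4 - 5 = -9$)
$\sqrt{\left(\frac{4988}{6188} + \frac{n{\left(Y{\left(7,3 \right)},106 \right)}}{19350}\right) - -38193} = \sqrt{\left(\frac{4988}{6188} - \frac{9}{19350}\right) - -38193} = \sqrt{\left(4988 \cdot \frac{1}{6188} - \frac{1}{2150}\right) + 38193} = \sqrt{\left(\frac{1247}{1547} - \frac{1}{2150}\right) + 38193} = \sqrt{\frac{2679503}{3326050} + 38193} = \sqrt{\frac{127034507153}{3326050}} = \frac{\sqrt{16900924900649426}}{665210}$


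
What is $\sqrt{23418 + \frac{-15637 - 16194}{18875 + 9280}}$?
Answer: $\frac{\sqrt{18562646655645}}{28155} \approx 153.03$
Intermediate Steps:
$\sqrt{23418 + \frac{-15637 - 16194}{18875 + 9280}} = \sqrt{23418 - \frac{31831}{28155}} = \sqrt{\frac{659301959}{28155}} = \frac{\sqrt{18562646655645}}{28155}$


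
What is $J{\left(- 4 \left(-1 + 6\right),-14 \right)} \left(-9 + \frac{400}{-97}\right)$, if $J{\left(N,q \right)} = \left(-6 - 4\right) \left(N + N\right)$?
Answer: $- \frac{509200}{97} \approx -5249.5$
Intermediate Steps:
$J{\left(N,q \right)} = - 20 N$ ($J{\left(N,q \right)} = - 10 \cdot 2 N = - 20 N$)
$J{\left(- 4 \left(-1 + 6\right),-14 \right)} \left(-9 + \frac{400}{-97}\right) = - 20 \left(- 4 \left(-1 + 6\right)\right) \left(-9 + \frac{400}{-97}\right) = - 20 \left(\left(-4\right) 5\right) \left(-9 + 400 \left(- \frac{1}{97}\right)\right) = \left(-20\right) \left(-20\right) \left(-9 - \frac{400}{97}\right) = 400 \left(- \frac{1273}{97}\right) = - \frac{509200}{97}$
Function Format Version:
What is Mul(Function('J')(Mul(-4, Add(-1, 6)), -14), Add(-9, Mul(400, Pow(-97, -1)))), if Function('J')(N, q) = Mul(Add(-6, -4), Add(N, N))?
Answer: Rational(-509200, 97) ≈ -5249.5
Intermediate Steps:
Function('J')(N, q) = Mul(-20, N) (Function('J')(N, q) = Mul(-10, Mul(2, N)) = Mul(-20, N))
Mul(Function('J')(Mul(-4, Add(-1, 6)), -14), Add(-9, Mul(400, Pow(-97, -1)))) = Mul(Mul(-20, Mul(-4, Add(-1, 6))), Add(-9, Mul(400, Pow(-97, -1)))) = Mul(Mul(-20, Mul(-4, 5)), Add(-9, Mul(400, Rational(-1, 97)))) = Mul(Mul(-20, -20), Add(-9, Rational(-400, 97))) = Mul(400, Rational(-1273, 97)) = Rational(-509200, 97)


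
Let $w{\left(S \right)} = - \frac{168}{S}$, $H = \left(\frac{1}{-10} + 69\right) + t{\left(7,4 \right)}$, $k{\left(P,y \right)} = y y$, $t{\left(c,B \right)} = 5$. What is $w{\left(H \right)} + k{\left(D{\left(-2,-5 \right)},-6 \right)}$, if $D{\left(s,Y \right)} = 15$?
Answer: $\frac{24924}{739} \approx 33.727$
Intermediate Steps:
$k{\left(P,y \right)} = y^{2}$
$H = \frac{739}{10}$ ($H = \left(\frac{1}{-10} + 69\right) + 5 = \left(- \frac{1}{10} + 69\right) + 5 = \frac{689}{10} + 5 = \frac{739}{10} \approx 73.9$)
$w{\left(H \right)} + k{\left(D{\left(-2,-5 \right)},-6 \right)} = - \frac{168}{\frac{739}{10}} + \left(-6\right)^{2} = \left(-168\right) \frac{10}{739} + 36 = - \frac{1680}{739} + 36 = \frac{24924}{739}$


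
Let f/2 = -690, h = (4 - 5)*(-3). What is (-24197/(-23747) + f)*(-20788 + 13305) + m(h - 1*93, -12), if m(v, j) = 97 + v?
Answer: 245043445458/23747 ≈ 1.0319e+7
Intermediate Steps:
h = 3 (h = -1*(-3) = 3)
f = -1380 (f = 2*(-690) = -1380)
(-24197/(-23747) + f)*(-20788 + 13305) + m(h - 1*93, -12) = (-24197/(-23747) - 1380)*(-20788 + 13305) + (97 + (3 - 1*93)) = (-24197*(-1/23747) - 1380)*(-7483) + (97 + (3 - 93)) = (24197/23747 - 1380)*(-7483) + (97 - 90) = -32746663/23747*(-7483) + 7 = 245043279229/23747 + 7 = 245043445458/23747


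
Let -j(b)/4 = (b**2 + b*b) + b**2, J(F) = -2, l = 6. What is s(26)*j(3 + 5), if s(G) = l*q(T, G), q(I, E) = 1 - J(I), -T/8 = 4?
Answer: -13824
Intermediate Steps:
T = -32 (T = -8*4 = -32)
q(I, E) = 3 (q(I, E) = 1 - 1*(-2) = 1 + 2 = 3)
j(b) = -12*b**2 (j(b) = -4*((b**2 + b*b) + b**2) = -4*((b**2 + b**2) + b**2) = -4*(2*b**2 + b**2) = -12*b**2)
s(G) = 18 (s(G) = 6*3 = 18)
s(26)*j(3 + 5) = 18*(-12*(3 + 5)**2) = 18*(-12*8**2) = 18*(-12*64) = 18*(-768) = -13824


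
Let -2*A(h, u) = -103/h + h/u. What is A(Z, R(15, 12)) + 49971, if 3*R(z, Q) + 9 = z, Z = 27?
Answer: 5396345/108 ≈ 49966.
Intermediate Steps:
R(z, Q) = -3 + z/3
A(h, u) = 103/(2*h) - h/(2*u) (A(h, u) = -(-103/h + h/u)/2 = 103/(2*h) - h/(2*u))
A(Z, R(15, 12)) + 49971 = ((103/2)/27 - 1/2*27/(-3 + (1/3)*15)) + 49971 = ((103/2)*(1/27) - 1/2*27/(-3 + 5)) + 49971 = (103/54 - 1/2*27/2) + 49971 = (103/54 - 1/2*27*1/2) + 49971 = (103/54 - 27/4) + 49971 = -523/108 + 49971 = 5396345/108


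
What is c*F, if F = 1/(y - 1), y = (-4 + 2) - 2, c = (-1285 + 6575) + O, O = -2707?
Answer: -2583/5 ≈ -516.60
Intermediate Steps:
c = 2583 (c = (-1285 + 6575) - 2707 = 5290 - 2707 = 2583)
y = -4 (y = -2 - 2 = -4)
F = -⅕ (F = 1/(-4 - 1) = 1/(-5) = -⅕ ≈ -0.20000)
c*F = 2583*(-⅕) = -2583/5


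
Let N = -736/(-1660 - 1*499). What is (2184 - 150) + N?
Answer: 4392142/2159 ≈ 2034.3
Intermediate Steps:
N = 736/2159 (N = -736/(-1660 - 499) = -736/(-2159) = -736*(-1/2159) = 736/2159 ≈ 0.34090)
(2184 - 150) + N = (2184 - 150) + 736/2159 = 2034 + 736/2159 = 4392142/2159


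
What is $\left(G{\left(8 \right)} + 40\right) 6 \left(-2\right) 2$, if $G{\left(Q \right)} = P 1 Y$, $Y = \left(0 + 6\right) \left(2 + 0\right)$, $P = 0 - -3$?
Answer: $-1824$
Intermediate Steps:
$P = 3$ ($P = 0 + 3 = 3$)
$Y = 12$ ($Y = 6 \cdot 2 = 12$)
$G{\left(Q \right)} = 36$ ($G{\left(Q \right)} = 3 \cdot 1 \cdot 12 = 3 \cdot 12 = 36$)
$\left(G{\left(8 \right)} + 40\right) 6 \left(-2\right) 2 = \left(36 + 40\right) 6 \left(-2\right) 2 = 76 \left(\left(-12\right) 2\right) = 76 \left(-24\right) = -1824$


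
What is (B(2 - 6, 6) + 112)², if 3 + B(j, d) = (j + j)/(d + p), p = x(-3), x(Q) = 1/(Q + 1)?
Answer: 1399489/121 ≈ 11566.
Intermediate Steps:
x(Q) = 1/(1 + Q)
p = -½ (p = 1/(1 - 3) = 1/(-2) = -½ ≈ -0.50000)
B(j, d) = -3 + 2*j/(-½ + d) (B(j, d) = -3 + (j + j)/(d - ½) = -3 + (2*j)/(-½ + d) = -3 + 2*j/(-½ + d))
(B(2 - 6, 6) + 112)² = ((3 - 6*6 + 4*(2 - 6))/(-1 + 2*6) + 112)² = ((3 - 36 + 4*(-4))/(-1 + 12) + 112)² = ((3 - 36 - 16)/11 + 112)² = ((1/11)*(-49) + 112)² = (-49/11 + 112)² = (1183/11)² = 1399489/121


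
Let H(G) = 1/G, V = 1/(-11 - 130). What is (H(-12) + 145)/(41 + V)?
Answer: 81733/23120 ≈ 3.5352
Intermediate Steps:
V = -1/141 (V = 1/(-141) = -1/141 ≈ -0.0070922)
(H(-12) + 145)/(41 + V) = (1/(-12) + 145)/(41 - 1/141) = (-1/12 + 145)/(5780/141) = (1739/12)*(141/5780) = 81733/23120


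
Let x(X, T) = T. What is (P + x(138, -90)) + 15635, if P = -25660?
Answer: -10115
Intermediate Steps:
(P + x(138, -90)) + 15635 = (-25660 - 90) + 15635 = -25750 + 15635 = -10115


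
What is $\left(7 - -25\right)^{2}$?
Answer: $1024$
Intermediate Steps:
$\left(7 - -25\right)^{2} = \left(7 + 25\right)^{2} = 32^{2} = 1024$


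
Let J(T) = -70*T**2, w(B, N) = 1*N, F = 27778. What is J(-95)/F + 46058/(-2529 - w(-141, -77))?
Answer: -37216449/896206 ≈ -41.527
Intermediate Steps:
w(B, N) = N
J(-95)/F + 46058/(-2529 - w(-141, -77)) = -70*(-95)**2/27778 + 46058/(-2529 - 1*(-77)) = -70*9025*(1/27778) + 46058/(-2529 + 77) = -631750*1/27778 + 46058/(-2452) = -16625/731 + 46058*(-1/2452) = -16625/731 - 23029/1226 = -37216449/896206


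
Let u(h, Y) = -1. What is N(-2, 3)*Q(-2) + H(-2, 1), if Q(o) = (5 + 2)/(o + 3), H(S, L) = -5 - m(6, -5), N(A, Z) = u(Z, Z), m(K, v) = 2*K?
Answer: -24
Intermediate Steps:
N(A, Z) = -1
H(S, L) = -17 (H(S, L) = -5 - 2*6 = -5 - 1*12 = -5 - 12 = -17)
Q(o) = 7/(3 + o)
N(-2, 3)*Q(-2) + H(-2, 1) = -7/(3 - 2) - 17 = -7/1 - 17 = -7 - 17 = -24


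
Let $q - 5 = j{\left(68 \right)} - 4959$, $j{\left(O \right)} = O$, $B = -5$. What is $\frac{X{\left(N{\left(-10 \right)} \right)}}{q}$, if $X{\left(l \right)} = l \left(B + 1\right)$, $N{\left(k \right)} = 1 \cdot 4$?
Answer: $\frac{8}{2443} \approx 0.0032747$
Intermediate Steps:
$N{\left(k \right)} = 4$
$X{\left(l \right)} = - 4 l$ ($X{\left(l \right)} = l \left(-5 + 1\right) = l \left(-4\right) = - 4 l$)
$q = -4886$ ($q = 5 + \left(68 - 4959\right) = 5 - 4891 = -4886$)
$\frac{X{\left(N{\left(-10 \right)} \right)}}{q} = \frac{\left(-4\right) 4}{-4886} = \left(-16\right) \left(- \frac{1}{4886}\right) = \frac{8}{2443}$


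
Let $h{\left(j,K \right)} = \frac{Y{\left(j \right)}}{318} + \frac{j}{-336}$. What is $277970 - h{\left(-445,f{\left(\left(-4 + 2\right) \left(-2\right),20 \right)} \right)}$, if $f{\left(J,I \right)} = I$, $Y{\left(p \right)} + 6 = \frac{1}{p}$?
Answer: $\frac{734259865817}{2641520} \approx 2.7797 \cdot 10^{5}$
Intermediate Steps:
$Y{\left(p \right)} = -6 + \frac{1}{p}$
$h{\left(j,K \right)} = - \frac{1}{53} - \frac{j}{336} + \frac{1}{318 j}$ ($h{\left(j,K \right)} = \frac{-6 + \frac{1}{j}}{318} + \frac{j}{-336} = \left(-6 + \frac{1}{j}\right) \frac{1}{318} + j \left(- \frac{1}{336}\right) = \left(- \frac{1}{53} + \frac{1}{318 j}\right) - \frac{j}{336} = - \frac{1}{53} - \frac{j}{336} + \frac{1}{318 j}$)
$277970 - h{\left(-445,f{\left(\left(-4 + 2\right) \left(-2\right),20 \right)} \right)} = 277970 - \left(- \frac{1}{53} - - \frac{445}{336} + \frac{1}{318 \left(-445\right)}\right) = 277970 - \left(- \frac{1}{53} + \frac{445}{336} + \frac{1}{318} \left(- \frac{1}{445}\right)\right) = 277970 - \left(- \frac{1}{53} + \frac{445}{336} - \frac{1}{141510}\right) = 277970 - \frac{3448583}{2641520} = \frac{734259865817}{2641520}$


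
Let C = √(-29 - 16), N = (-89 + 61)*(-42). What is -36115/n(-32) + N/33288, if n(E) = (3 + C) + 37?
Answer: -400715919/456323 + 21669*I*√5/329 ≈ -878.14 + 147.27*I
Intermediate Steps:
N = 1176 (N = -28*(-42) = 1176)
C = 3*I*√5 (C = √(-45) = 3*I*√5 ≈ 6.7082*I)
n(E) = 40 + 3*I*√5 (n(E) = (3 + 3*I*√5) + 37 = 40 + 3*I*√5)
-36115/n(-32) + N/33288 = -36115/(40 + 3*I*√5) + 1176/33288 = -36115/(40 + 3*I*√5) + 1176*(1/33288) = -36115/(40 + 3*I*√5) + 49/1387 = 49/1387 - 36115/(40 + 3*I*√5)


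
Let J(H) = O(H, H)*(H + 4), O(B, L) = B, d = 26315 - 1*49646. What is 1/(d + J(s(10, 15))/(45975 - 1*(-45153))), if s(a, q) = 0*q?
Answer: -1/23331 ≈ -4.2861e-5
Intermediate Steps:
s(a, q) = 0
d = -23331 (d = 26315 - 49646 = -23331)
J(H) = H*(4 + H) (J(H) = H*(H + 4) = H*(4 + H))
1/(d + J(s(10, 15))/(45975 - 1*(-45153))) = 1/(-23331 + (0*(4 + 0))/(45975 - 1*(-45153))) = 1/(-23331 + (0*4)/(45975 + 45153)) = 1/(-23331 + 0/91128) = 1/(-23331 + 0*(1/91128)) = 1/(-23331 + 0) = 1/(-23331) = -1/23331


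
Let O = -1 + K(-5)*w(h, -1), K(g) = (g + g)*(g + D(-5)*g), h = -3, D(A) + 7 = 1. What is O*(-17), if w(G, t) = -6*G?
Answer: 76517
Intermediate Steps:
D(A) = -6 (D(A) = -7 + 1 = -6)
K(g) = -10*g² (K(g) = (g + g)*(g - 6*g) = (2*g)*(-5*g) = -10*g²)
w(G, t) = -6*G
O = -4501 (O = -1 + (-10*(-5)²)*(-6*(-3)) = -1 - 10*25*18 = -1 - 250*18 = -1 - 4500 = -4501)
O*(-17) = -4501*(-17) = 76517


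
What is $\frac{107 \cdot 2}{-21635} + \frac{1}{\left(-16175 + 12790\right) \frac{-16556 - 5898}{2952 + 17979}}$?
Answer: $- \frac{632504435}{65776276066} \approx -0.009616$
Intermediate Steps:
$\frac{107 \cdot 2}{-21635} + \frac{1}{\left(-16175 + 12790\right) \frac{-16556 - 5898}{2952 + 17979}} = 214 \left(- \frac{1}{21635}\right) + \frac{1}{\left(-3385\right) \left(- \frac{22454}{20931}\right)} = - \frac{214}{21635} - \frac{1}{3385 \left(\left(-22454\right) \frac{1}{20931}\right)} = - \frac{214}{21635} - \frac{1}{3385 \left(- \frac{22454}{20931}\right)} = - \frac{214}{21635} - - \frac{20931}{76006790} = - \frac{214}{21635} + \frac{20931}{76006790} = - \frac{632504435}{65776276066}$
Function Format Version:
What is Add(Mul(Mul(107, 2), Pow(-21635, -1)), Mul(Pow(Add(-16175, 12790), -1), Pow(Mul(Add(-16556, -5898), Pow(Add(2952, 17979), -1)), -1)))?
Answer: Rational(-632504435, 65776276066) ≈ -0.0096160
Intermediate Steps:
Add(Mul(Mul(107, 2), Pow(-21635, -1)), Mul(Pow(Add(-16175, 12790), -1), Pow(Mul(Add(-16556, -5898), Pow(Add(2952, 17979), -1)), -1))) = Add(Mul(214, Rational(-1, 21635)), Mul(Pow(-3385, -1), Pow(Mul(-22454, Pow(20931, -1)), -1))) = Add(Rational(-214, 21635), Mul(Rational(-1, 3385), Pow(Mul(-22454, Rational(1, 20931)), -1))) = Add(Rational(-214, 21635), Mul(Rational(-1, 3385), Pow(Rational(-22454, 20931), -1))) = Add(Rational(-214, 21635), Mul(Rational(-1, 3385), Rational(-20931, 22454))) = Add(Rational(-214, 21635), Rational(20931, 76006790)) = Rational(-632504435, 65776276066)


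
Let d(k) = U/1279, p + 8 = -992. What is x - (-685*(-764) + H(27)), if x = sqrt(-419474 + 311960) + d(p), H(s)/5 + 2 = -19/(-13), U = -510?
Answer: -8701536045/16627 + 3*I*sqrt(11946) ≈ -5.2334e+5 + 327.89*I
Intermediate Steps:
p = -1000 (p = -8 - 992 = -1000)
H(s) = -35/13 (H(s) = -10 + 5*(-19/(-13)) = -10 + 5*(-19*(-1/13)) = -10 + 5*(19/13) = -10 + 95/13 = -35/13)
d(k) = -510/1279
x = -510/1279 + 3*I*sqrt(11946) (x = sqrt(-419474 + 311960) - 510/1279 = sqrt(-107514) - 510/1279 = 3*I*sqrt(11946) - 510/1279 = -510/1279 + 3*I*sqrt(11946) ≈ -0.39875 + 327.89*I)
x - (-685*(-764) + H(27)) = (-510/1279 + 3*I*sqrt(11946)) - (-685*(-764) - 35/13) = (-510/1279 + 3*I*sqrt(11946)) - (523340 - 35/13) = (-510/1279 + 3*I*sqrt(11946)) - 1*6803385/13 = (-510/1279 + 3*I*sqrt(11946)) - 6803385/13 = -8701536045/16627 + 3*I*sqrt(11946)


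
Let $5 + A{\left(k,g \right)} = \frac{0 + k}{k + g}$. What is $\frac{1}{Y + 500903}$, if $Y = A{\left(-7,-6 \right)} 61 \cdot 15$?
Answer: $\frac{13}{6458669} \approx 2.0128 \cdot 10^{-6}$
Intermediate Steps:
$A{\left(k,g \right)} = -5 + \frac{k}{g + k}$ ($A{\left(k,g \right)} = -5 + \frac{0 + k}{k + g} = -5 + \frac{k}{g + k}$)
$Y = - \frac{53070}{13}$ ($Y = \frac{\left(-5\right) \left(-6\right) - -28}{-6 - 7} \cdot 61 \cdot 15 = \frac{30 + 28}{-13} \cdot 61 \cdot 15 = \left(- \frac{1}{13}\right) 58 \cdot 61 \cdot 15 = \left(- \frac{58}{13}\right) 61 \cdot 15 = \left(- \frac{3538}{13}\right) 15 = - \frac{53070}{13} \approx -4082.3$)
$\frac{1}{Y + 500903} = \frac{1}{- \frac{53070}{13} + 500903} = \frac{1}{\frac{6458669}{13}} = \frac{13}{6458669}$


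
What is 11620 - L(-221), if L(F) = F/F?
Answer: 11619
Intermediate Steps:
L(F) = 1
11620 - L(-221) = 11620 - 1*1 = 11620 - 1 = 11619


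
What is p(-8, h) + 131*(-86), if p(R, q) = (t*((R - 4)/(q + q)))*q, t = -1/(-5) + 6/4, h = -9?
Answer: -56381/5 ≈ -11276.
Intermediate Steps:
t = 17/10 (t = -1*(-1/5) + 6*(1/4) = 1/5 + 3/2 = 17/10 ≈ 1.7000)
p(R, q) = -17/5 + 17*R/20 (p(R, q) = (17*((R - 4)/(q + q))/10)*q = (17*((-4 + R)/((2*q)))/10)*q = (17*((-4 + R)*(1/(2*q)))/10)*q = (17*((-4 + R)/(2*q))/10)*q = (17*(-4 + R)/(20*q))*q = -17/5 + 17*R/20)
p(-8, h) + 131*(-86) = (-17/5 + (17/20)*(-8)) + 131*(-86) = (-17/5 - 34/5) - 11266 = -51/5 - 11266 = -56381/5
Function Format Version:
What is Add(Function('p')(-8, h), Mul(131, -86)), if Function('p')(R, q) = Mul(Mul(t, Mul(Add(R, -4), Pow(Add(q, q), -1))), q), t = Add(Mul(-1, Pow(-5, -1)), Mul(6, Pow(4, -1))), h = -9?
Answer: Rational(-56381, 5) ≈ -11276.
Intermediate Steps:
t = Rational(17, 10) (t = Add(Mul(-1, Rational(-1, 5)), Mul(6, Rational(1, 4))) = Add(Rational(1, 5), Rational(3, 2)) = Rational(17, 10) ≈ 1.7000)
Function('p')(R, q) = Add(Rational(-17, 5), Mul(Rational(17, 20), R)) (Function('p')(R, q) = Mul(Mul(Rational(17, 10), Mul(Add(R, -4), Pow(Add(q, q), -1))), q) = Mul(Mul(Rational(17, 10), Mul(Add(-4, R), Pow(Mul(2, q), -1))), q) = Mul(Mul(Rational(17, 10), Mul(Add(-4, R), Mul(Rational(1, 2), Pow(q, -1)))), q) = Mul(Mul(Rational(17, 10), Mul(Rational(1, 2), Pow(q, -1), Add(-4, R))), q) = Mul(Mul(Rational(17, 20), Pow(q, -1), Add(-4, R)), q) = Add(Rational(-17, 5), Mul(Rational(17, 20), R)))
Add(Function('p')(-8, h), Mul(131, -86)) = Add(Add(Rational(-17, 5), Mul(Rational(17, 20), -8)), Mul(131, -86)) = Add(Add(Rational(-17, 5), Rational(-34, 5)), -11266) = Add(Rational(-51, 5), -11266) = Rational(-56381, 5)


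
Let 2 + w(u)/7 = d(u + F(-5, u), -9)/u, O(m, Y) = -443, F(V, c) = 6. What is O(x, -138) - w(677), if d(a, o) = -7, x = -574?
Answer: -290384/677 ≈ -428.93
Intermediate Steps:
w(u) = -14 - 49/u (w(u) = -14 + 7*(-7/u) = -14 - 49/u)
O(x, -138) - w(677) = -443 - (-14 - 49/677) = -443 - 1*(-9527/677) = -443 + 9527/677 = -290384/677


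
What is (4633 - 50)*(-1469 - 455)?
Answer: -8817692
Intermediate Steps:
(4633 - 50)*(-1469 - 455) = 4583*(-1924) = -8817692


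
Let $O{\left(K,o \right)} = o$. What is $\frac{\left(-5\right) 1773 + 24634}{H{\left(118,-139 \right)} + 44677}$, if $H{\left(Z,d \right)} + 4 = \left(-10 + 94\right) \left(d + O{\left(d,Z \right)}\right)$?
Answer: $\frac{15769}{42909} \approx 0.3675$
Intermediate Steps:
$H{\left(Z,d \right)} = -4 + 84 Z + 84 d$ ($H{\left(Z,d \right)} = -4 + \left(-10 + 94\right) \left(d + Z\right) = -4 + 84 \left(Z + d\right) = -4 + \left(84 Z + 84 d\right) = -4 + 84 Z + 84 d$)
$\frac{\left(-5\right) 1773 + 24634}{H{\left(118,-139 \right)} + 44677} = \frac{\left(-5\right) 1773 + 24634}{\left(-4 + 84 \cdot 118 + 84 \left(-139\right)\right) + 44677} = \frac{-8865 + 24634}{\left(-4 + 9912 - 11676\right) + 44677} = \frac{15769}{-1768 + 44677} = \frac{15769}{42909}$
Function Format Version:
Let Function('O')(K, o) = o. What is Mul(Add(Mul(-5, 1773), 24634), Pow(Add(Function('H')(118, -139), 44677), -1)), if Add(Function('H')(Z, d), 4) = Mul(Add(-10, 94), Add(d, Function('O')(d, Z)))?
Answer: Rational(15769, 42909) ≈ 0.36750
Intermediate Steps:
Function('H')(Z, d) = Add(-4, Mul(84, Z), Mul(84, d)) (Function('H')(Z, d) = Add(-4, Mul(Add(-10, 94), Add(d, Z))) = Add(-4, Mul(84, Add(Z, d))) = Add(-4, Add(Mul(84, Z), Mul(84, d))) = Add(-4, Mul(84, Z), Mul(84, d)))
Mul(Add(Mul(-5, 1773), 24634), Pow(Add(Function('H')(118, -139), 44677), -1)) = Mul(Add(Mul(-5, 1773), 24634), Pow(Add(Add(-4, Mul(84, 118), Mul(84, -139)), 44677), -1)) = Mul(Add(-8865, 24634), Pow(Add(Add(-4, 9912, -11676), 44677), -1)) = Mul(15769, Pow(Add(-1768, 44677), -1)) = Mul(15769, Pow(42909, -1)) = Mul(15769, Rational(1, 42909)) = Rational(15769, 42909)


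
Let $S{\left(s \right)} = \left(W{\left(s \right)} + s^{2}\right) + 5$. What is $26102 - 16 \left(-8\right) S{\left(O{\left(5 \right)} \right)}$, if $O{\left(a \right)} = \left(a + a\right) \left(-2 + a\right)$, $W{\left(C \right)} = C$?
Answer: $145782$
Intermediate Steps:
$O{\left(a \right)} = 2 a \left(-2 + a\right)$
$S{\left(s \right)} = 5 + s + s^{2}$ ($S{\left(s \right)} = \left(s + s^{2}\right) + 5 = 5 + s + s^{2}$)
$26102 - 16 \left(-8\right) S{\left(O{\left(5 \right)} \right)} = 26102 - 16 \left(-8\right) \left(5 + 2 \cdot 5 \left(-2 + 5\right) + \left(2 \cdot 5 \left(-2 + 5\right)\right)^{2}\right) = 26102 - - 128 \left(5 + 2 \cdot 5 \cdot 3 + \left(2 \cdot 5 \cdot 3\right)^{2}\right) = 26102 - - 128 \left(5 + 30 + 30^{2}\right) = 26102 - - 128 \left(5 + 30 + 900\right) = 26102 - \left(-128\right) 935 = 26102 - -119680 = 26102 + 119680 = 145782$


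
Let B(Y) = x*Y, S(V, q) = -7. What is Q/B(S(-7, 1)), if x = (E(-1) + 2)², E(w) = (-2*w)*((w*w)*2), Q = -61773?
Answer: 20591/84 ≈ 245.13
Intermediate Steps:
E(w) = -4*w³ (E(w) = (-2*w)*(w²*2) = (-2*w)*(2*w²) = -4*w³)
x = 36 (x = (-4*(-1)³ + 2)² = (-4*(-1) + 2)² = (4 + 2)² = 6² = 36)
B(Y) = 36*Y
Q/B(S(-7, 1)) = -61773/(36*(-7)) = -61773/(-252) = -61773*(-1/252) = 20591/84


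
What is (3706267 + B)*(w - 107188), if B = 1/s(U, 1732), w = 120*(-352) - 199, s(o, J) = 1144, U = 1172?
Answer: -634413908745523/1144 ≈ -5.5456e+11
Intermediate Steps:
w = -42439 (w = -42240 - 199 = -42439)
B = 1/1144 ≈ 0.00087413
(3706267 + B)*(w - 107188) = (3706267 + 1/1144)*(-42439 - 107188) = (4239969449/1144)*(-149627) = -634413908745523/1144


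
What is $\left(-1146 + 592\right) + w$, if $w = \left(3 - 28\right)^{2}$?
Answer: $71$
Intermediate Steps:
$w = 625$ ($w = \left(-25\right)^{2} = 625$)
$\left(-1146 + 592\right) + w = \left(-1146 + 592\right) + 625 = -554 + 625 = 71$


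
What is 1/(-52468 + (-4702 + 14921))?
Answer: -1/42249 ≈ -2.3669e-5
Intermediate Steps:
1/(-52468 + (-4702 + 14921)) = 1/(-52468 + 10219) = 1/(-42249) = -1/42249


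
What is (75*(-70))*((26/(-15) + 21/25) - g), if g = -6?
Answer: -26810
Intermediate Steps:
(75*(-70))*((26/(-15) + 21/25) - g) = (75*(-70))*((26/(-15) + 21/25) - 1*(-6)) = -5250*((26*(-1/15) + 21*(1/25)) + 6) = -5250*((-26/15 + 21/25) + 6) = -5250*(-67/75 + 6) = -5250*383/75 = -26810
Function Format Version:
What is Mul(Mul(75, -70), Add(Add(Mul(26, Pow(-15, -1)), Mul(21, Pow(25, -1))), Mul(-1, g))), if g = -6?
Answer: -26810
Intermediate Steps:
Mul(Mul(75, -70), Add(Add(Mul(26, Pow(-15, -1)), Mul(21, Pow(25, -1))), Mul(-1, g))) = Mul(Mul(75, -70), Add(Add(Mul(26, Pow(-15, -1)), Mul(21, Pow(25, -1))), Mul(-1, -6))) = Mul(-5250, Add(Add(Mul(26, Rational(-1, 15)), Mul(21, Rational(1, 25))), 6)) = Mul(-5250, Add(Add(Rational(-26, 15), Rational(21, 25)), 6)) = Mul(-5250, Add(Rational(-67, 75), 6)) = Mul(-5250, Rational(383, 75)) = -26810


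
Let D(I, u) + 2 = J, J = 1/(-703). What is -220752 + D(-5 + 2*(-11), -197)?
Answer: -155190063/703 ≈ -2.2075e+5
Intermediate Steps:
J = -1/703 ≈ -0.0014225
D(I, u) = -1407/703 (D(I, u) = -2 - 1/703 = -1407/703)
-220752 + D(-5 + 2*(-11), -197) = -220752 - 1407/703 = -155190063/703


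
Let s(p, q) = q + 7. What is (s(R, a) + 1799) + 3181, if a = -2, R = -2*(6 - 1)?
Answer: 4985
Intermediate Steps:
R = -10 (R = -2*5 = -10)
s(p, q) = 7 + q
(s(R, a) + 1799) + 3181 = ((7 - 2) + 1799) + 3181 = (5 + 1799) + 3181 = 1804 + 3181 = 4985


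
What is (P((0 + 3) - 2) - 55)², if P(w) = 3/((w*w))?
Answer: 2704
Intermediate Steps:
P(w) = 3/w² (P(w) = 3/(w²) = 3/w²)
(P((0 + 3) - 2) - 55)² = (3/((0 + 3) - 2)² - 55)² = (3/(3 - 2)² - 55)² = (3/1² - 55)² = (3*1 - 55)² = (3 - 55)² = (-52)² = 2704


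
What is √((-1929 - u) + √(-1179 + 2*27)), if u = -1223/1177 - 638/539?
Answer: √(-130791799248 + 1018216815*I*√5)/8239 ≈ 0.38204 + 43.897*I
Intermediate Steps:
u = -128193/57673 (u = -1223*1/1177 - 638*1/539 = -1223/1177 - 58/49 = -128193/57673 ≈ -2.2228)
√((-1929 - u) + √(-1179 + 2*27)) = √((-1929 - 1*(-128193/57673)) + √(-1179 + 2*27)) = √((-1929 + 128193/57673) + √(-1179 + 54)) = √(-111123024/57673 + √(-1125)) = √(-111123024/57673 + 15*I*√5)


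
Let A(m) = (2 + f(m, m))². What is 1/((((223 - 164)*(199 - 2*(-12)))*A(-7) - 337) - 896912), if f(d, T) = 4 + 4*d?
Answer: 1/5470739 ≈ 1.8279e-7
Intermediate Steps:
A(m) = (6 + 4*m)² (A(m) = (2 + (4 + 4*m))² = (6 + 4*m)²)
1/((((223 - 164)*(199 - 2*(-12)))*A(-7) - 337) - 896912) = 1/((((223 - 164)*(199 - 2*(-12)))*(4*(3 + 2*(-7))²) - 337) - 896912) = 1/(((59*(199 + 24))*(4*(3 - 14)²) - 337) - 896912) = 1/(((59*223)*(4*(-11)²) - 337) - 896912) = 1/((13157*(4*121) - 337) - 896912) = 1/((13157*484 - 337) - 896912) = 1/((6367988 - 337) - 896912) = 1/(6367651 - 896912) = 1/5470739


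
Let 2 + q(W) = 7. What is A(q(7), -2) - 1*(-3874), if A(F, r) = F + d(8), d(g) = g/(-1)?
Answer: 3871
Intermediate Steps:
d(g) = -g (d(g) = g*(-1) = -g)
q(W) = 5 (q(W) = -2 + 7 = 5)
A(F, r) = -8 + F (A(F, r) = F - 1*8 = F - 8 = -8 + F)
A(q(7), -2) - 1*(-3874) = (-8 + 5) - 1*(-3874) = -3 + 3874 = 3871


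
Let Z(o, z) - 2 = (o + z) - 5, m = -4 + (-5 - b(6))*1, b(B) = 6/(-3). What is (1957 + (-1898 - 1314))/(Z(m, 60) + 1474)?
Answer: -1255/1524 ≈ -0.82349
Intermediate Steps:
b(B) = -2 (b(B) = 6*(-1/3) = -2)
m = -7 (m = -4 + (-5 - 1*(-2))*1 = -4 + (-5 + 2)*1 = -4 - 3*1 = -4 - 3 = -7)
Z(o, z) = -3 + o + z (Z(o, z) = 2 + ((o + z) - 5) = 2 + (-5 + o + z) = -3 + o + z)
(1957 + (-1898 - 1314))/(Z(m, 60) + 1474) = (1957 + (-1898 - 1314))/((-3 - 7 + 60) + 1474) = (1957 - 3212)/(50 + 1474) = -1255/1524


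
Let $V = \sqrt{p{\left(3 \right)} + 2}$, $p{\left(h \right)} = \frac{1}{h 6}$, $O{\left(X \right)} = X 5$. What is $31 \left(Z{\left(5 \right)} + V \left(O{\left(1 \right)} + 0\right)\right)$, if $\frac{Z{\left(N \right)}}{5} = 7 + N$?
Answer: $1860 + \frac{155 \sqrt{74}}{6} \approx 2082.2$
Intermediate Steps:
$O{\left(X \right)} = 5 X$
$Z{\left(N \right)} = 35 + 5 N$ ($Z{\left(N \right)} = 5 \left(7 + N\right) = 35 + 5 N$)
$p{\left(h \right)} = \frac{1}{6 h}$
$V = \frac{\sqrt{74}}{6}$ ($V = \sqrt{\frac{1}{6 \cdot 3} + 2} = \sqrt{\frac{1}{6} \cdot \frac{1}{3} + 2} = \sqrt{\frac{1}{18} + 2} = \sqrt{\frac{37}{18}} = \frac{\sqrt{74}}{6} \approx 1.4337$)
$31 \left(Z{\left(5 \right)} + V \left(O{\left(1 \right)} + 0\right)\right) = 31 \left(\left(35 + 5 \cdot 5\right) + \frac{\sqrt{74}}{6} \left(5 \cdot 1 + 0\right)\right) = 31 \left(\left(35 + 25\right) + \frac{\sqrt{74}}{6} \left(5 + 0\right)\right) = 31 \left(60 + \frac{\sqrt{74}}{6} \cdot 5\right) = 31 \left(60 + \frac{5 \sqrt{74}}{6}\right) = 1860 + \frac{155 \sqrt{74}}{6}$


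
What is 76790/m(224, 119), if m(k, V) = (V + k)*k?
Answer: 5485/5488 ≈ 0.99945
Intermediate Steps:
m(k, V) = k*(V + k)
76790/m(224, 119) = 76790/((224*(119 + 224))) = 76790/((224*343)) = 76790/76832 = 76790*(1/76832) = 5485/5488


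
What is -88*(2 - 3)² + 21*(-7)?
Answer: -235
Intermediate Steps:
-88*(2 - 3)² + 21*(-7) = -88*(-1)² - 147 = -88*1 - 147 = -88 - 147 = -235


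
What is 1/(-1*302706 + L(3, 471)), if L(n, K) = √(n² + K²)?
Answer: -16817/5090594477 - 5*√986/30543566862 ≈ -3.3087e-6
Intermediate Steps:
L(n, K) = √(K² + n²)
1/(-1*302706 + L(3, 471)) = 1/(-1*302706 + √(471² + 3²)) = 1/(-302706 + √(221841 + 9)) = 1/(-302706 + √221850) = 1/(-302706 + 15*√986)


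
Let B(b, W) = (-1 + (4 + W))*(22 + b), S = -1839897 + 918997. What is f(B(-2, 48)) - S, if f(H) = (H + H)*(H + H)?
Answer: 5082500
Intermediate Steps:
S = -920900
B(b, W) = (3 + W)*(22 + b)
f(H) = 4*H² (f(H) = (2*H)*(2*H) = 4*H²)
f(B(-2, 48)) - S = 4*(66 + 3*(-2) + 22*48 + 48*(-2))² - 1*(-920900) = 4*(66 - 6 + 1056 - 96)² + 920900 = 4*1020² + 920900 = 4*1040400 + 920900 = 4161600 + 920900 = 5082500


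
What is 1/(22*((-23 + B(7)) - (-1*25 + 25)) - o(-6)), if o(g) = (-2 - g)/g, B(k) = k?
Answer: -3/1054 ≈ -0.0028463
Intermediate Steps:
o(g) = (-2 - g)/g
1/(22*((-23 + B(7)) - (-1*25 + 25)) - o(-6)) = 1/(22*((-23 + 7) - (-1*25 + 25)) - (-2 - 1*(-6))/(-6)) = 1/(22*(-16 - (-25 + 25)) - (-1)*(-2 + 6)/6) = 1/(22*(-16 - 1*0) - (-1)*4/6) = 1/(22*(-16 + 0) - 1*(-⅔)) = 1/(22*(-16) + ⅔) = 1/(-352 + ⅔) = 1/(-1054/3) = -3/1054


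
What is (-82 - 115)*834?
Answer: -164298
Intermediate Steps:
(-82 - 115)*834 = -197*834 = -164298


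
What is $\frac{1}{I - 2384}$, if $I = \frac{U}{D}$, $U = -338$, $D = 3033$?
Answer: $- \frac{3033}{7231010} \approx -0.00041944$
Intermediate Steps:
$I = - \frac{338}{3033} \approx -0.11144$
$\frac{1}{I - 2384} = \frac{1}{- \frac{338}{3033} - 2384} = \frac{1}{- \frac{7231010}{3033}} = - \frac{3033}{7231010}$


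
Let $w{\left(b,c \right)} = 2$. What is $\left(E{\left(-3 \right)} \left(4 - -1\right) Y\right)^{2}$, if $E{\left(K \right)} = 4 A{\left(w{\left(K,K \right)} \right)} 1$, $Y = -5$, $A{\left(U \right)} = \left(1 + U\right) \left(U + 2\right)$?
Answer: $1440000$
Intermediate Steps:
$A{\left(U \right)} = \left(1 + U\right) \left(2 + U\right)$
$E{\left(K \right)} = 48$ ($E{\left(K \right)} = 4 \left(2 + 2^{2} + 3 \cdot 2\right) 1 = 4 \left(2 + 4 + 6\right) 1 = 4 \cdot 12 \cdot 1 = 48 \cdot 1 = 48$)
$\left(E{\left(-3 \right)} \left(4 - -1\right) Y\right)^{2} = \left(48 \left(4 - -1\right) \left(-5\right)\right)^{2} = \left(48 \left(4 + 1\right) \left(-5\right)\right)^{2} = \left(48 \cdot 5 \left(-5\right)\right)^{2} = \left(240 \left(-5\right)\right)^{2} = \left(-1200\right)^{2} = 1440000$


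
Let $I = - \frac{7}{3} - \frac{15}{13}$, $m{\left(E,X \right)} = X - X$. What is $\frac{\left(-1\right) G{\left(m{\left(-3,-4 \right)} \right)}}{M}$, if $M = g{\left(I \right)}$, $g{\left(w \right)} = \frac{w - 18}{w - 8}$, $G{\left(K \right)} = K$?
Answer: $0$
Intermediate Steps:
$m{\left(E,X \right)} = 0$
$I = - \frac{136}{39}$ ($I = \left(-7\right) \frac{1}{3} - \frac{15}{13} = - \frac{7}{3} - \frac{15}{13} = - \frac{136}{39} \approx -3.4872$)
$g{\left(w \right)} = \frac{-18 + w}{-8 + w}$
$M = \frac{419}{224}$ ($M = \frac{-18 - \frac{136}{39}}{-8 - \frac{136}{39}} = \frac{1}{- \frac{448}{39}} \left(- \frac{838}{39}\right) = \left(- \frac{39}{448}\right) \left(- \frac{838}{39}\right) = \frac{419}{224} \approx 1.8705$)
$\frac{\left(-1\right) G{\left(m{\left(-3,-4 \right)} \right)}}{M} = \frac{\left(-1\right) 0}{\frac{419}{224}} = 0 \cdot \frac{224}{419} = 0$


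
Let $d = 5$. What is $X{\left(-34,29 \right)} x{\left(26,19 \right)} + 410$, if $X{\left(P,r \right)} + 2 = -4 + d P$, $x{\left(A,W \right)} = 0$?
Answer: $410$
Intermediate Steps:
$X{\left(P,r \right)} = -6 + 5 P$ ($X{\left(P,r \right)} = -2 + \left(-4 + 5 P\right) = -6 + 5 P$)
$X{\left(-34,29 \right)} x{\left(26,19 \right)} + 410 = \left(-6 + 5 \left(-34\right)\right) 0 + 410 = \left(-6 - 170\right) 0 + 410 = \left(-176\right) 0 + 410 = 0 + 410 = 410$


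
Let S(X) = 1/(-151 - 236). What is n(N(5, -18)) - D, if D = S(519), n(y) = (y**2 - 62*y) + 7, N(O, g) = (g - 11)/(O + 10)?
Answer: 1263623/9675 ≈ 130.61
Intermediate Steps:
N(O, g) = (-11 + g)/(10 + O)
n(y) = 7 + y**2 - 62*y
S(X) = -1/387 (S(X) = 1/(-387) = -1/387)
D = -1/387 ≈ -0.0025840
n(N(5, -18)) - D = (7 + ((-11 - 18)/(10 + 5))**2 - 62*(-11 - 18)/(10 + 5)) - 1*(-1/387) = (7 + (-29/15)**2 - 62*(-29)/15) + 1/387 = (7 + ((1/15)*(-29))**2 - 62*(-29)/15) + 1/387 = (7 + (-29/15)**2 - 62*(-29/15)) + 1/387 = (7 + 841/225 + 1798/15) + 1/387 = 29386/225 + 1/387 = 1263623/9675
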